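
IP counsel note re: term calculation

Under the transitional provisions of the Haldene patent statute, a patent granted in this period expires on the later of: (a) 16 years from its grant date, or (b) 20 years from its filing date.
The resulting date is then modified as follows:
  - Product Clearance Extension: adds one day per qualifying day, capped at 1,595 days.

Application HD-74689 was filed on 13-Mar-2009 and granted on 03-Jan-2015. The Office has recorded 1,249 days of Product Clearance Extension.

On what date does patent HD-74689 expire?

June 5, 2034

(a) grant + 16 years → 3 January 2031.
(b) filing + 20 years → 13 March 2029.
Later of the two: 3 January 2031.
Product Clearance Extension: 1249 days (within the 1595-day cap) → +1249 days → 5 June 2034.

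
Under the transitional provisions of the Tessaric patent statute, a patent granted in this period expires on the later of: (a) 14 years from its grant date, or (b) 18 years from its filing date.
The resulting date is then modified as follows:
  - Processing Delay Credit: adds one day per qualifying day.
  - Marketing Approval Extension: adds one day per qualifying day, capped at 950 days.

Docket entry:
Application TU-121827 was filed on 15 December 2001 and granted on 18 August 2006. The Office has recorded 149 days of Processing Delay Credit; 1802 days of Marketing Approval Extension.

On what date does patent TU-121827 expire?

(a) grant + 14 years → 18 August 2020.
(b) filing + 18 years → 15 December 2019.
Later of the two: 18 August 2020.
Processing Delay Credit: +149 days → 14 January 2021.
Marketing Approval Extension: 1802 days claimed exceeds the 950-day cap, so +950 days → 22 August 2023.

2023-08-22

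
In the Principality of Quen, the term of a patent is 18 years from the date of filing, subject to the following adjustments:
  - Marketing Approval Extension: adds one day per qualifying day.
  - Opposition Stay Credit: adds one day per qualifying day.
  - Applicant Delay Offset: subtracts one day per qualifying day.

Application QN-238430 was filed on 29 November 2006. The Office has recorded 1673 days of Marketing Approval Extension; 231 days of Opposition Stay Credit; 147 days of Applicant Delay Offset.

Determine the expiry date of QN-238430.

Base term: filing date + 18 years → 29 November 2024.
Marketing Approval Extension: +1673 days → 29 June 2029.
Opposition Stay Credit: +231 days → 15 February 2030.
Applicant Delay Offset: −147 days → 21 September 2029.

2029-09-21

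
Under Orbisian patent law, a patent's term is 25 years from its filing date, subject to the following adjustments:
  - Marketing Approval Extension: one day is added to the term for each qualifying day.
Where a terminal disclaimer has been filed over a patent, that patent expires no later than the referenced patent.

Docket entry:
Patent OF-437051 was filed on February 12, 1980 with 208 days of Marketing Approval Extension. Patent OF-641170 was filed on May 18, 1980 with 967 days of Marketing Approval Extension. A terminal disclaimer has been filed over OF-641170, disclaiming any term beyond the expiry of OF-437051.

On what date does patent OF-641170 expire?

Natural term of OF-641170:
  Base: filing + 25 years → 18 May 2005.
  Marketing Approval Extension: +967 days → 10 January 2008.
Expiry of referenced patent OF-437051:
  Base: filing + 25 years → 12 February 2005.
  Marketing Approval Extension: +208 days → 8 September 2005.
Terminal disclaimer: OF-641170 expires on the earlier of 10 January 2008 and 8 September 2005.

2005-09-08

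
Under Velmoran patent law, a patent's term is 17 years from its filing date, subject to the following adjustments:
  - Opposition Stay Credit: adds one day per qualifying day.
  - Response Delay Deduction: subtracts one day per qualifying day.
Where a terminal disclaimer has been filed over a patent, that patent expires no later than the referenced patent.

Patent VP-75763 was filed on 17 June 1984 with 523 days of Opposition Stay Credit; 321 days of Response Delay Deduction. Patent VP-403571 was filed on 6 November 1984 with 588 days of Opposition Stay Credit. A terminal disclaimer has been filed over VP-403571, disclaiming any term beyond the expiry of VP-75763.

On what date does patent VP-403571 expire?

2002-01-05

Natural term of VP-403571:
  Base: filing + 17 years → 6 November 2001.
  Opposition Stay Credit: +588 days → 17 June 2003.
Expiry of referenced patent VP-75763:
  Base: filing + 17 years → 17 June 2001.
  Opposition Stay Credit: +523 days → 22 November 2002.
  Response Delay Deduction: −321 days → 5 January 2002.
Terminal disclaimer: VP-403571 expires on the earlier of 17 June 2003 and 5 January 2002.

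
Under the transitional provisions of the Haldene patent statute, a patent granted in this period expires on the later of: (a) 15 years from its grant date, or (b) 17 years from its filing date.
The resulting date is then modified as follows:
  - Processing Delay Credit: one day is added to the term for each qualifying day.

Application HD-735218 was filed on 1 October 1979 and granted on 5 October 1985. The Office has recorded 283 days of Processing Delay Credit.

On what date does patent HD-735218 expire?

July 15, 2001

(a) grant + 15 years → 5 October 2000.
(b) filing + 17 years → 1 October 1996.
Later of the two: 5 October 2000.
Processing Delay Credit: +283 days → 15 July 2001.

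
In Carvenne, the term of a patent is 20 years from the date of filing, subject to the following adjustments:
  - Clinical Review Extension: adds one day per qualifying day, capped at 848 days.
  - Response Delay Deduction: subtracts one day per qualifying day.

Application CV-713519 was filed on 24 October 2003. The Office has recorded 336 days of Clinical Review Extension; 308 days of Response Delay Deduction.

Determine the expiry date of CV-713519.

November 21, 2023

Base term: filing date + 20 years → 24 October 2023.
Clinical Review Extension: 336 days (within the 848-day cap) → +336 days → 24 September 2024.
Response Delay Deduction: −308 days → 21 November 2023.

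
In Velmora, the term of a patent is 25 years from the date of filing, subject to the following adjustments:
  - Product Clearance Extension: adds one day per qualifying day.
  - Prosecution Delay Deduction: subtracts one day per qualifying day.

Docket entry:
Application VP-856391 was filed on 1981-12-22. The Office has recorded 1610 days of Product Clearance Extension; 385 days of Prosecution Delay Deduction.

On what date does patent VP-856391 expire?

Base term: filing date + 25 years → 22 December 2006.
Product Clearance Extension: +1610 days → 20 May 2011.
Prosecution Delay Deduction: −385 days → 30 April 2010.

2010-04-30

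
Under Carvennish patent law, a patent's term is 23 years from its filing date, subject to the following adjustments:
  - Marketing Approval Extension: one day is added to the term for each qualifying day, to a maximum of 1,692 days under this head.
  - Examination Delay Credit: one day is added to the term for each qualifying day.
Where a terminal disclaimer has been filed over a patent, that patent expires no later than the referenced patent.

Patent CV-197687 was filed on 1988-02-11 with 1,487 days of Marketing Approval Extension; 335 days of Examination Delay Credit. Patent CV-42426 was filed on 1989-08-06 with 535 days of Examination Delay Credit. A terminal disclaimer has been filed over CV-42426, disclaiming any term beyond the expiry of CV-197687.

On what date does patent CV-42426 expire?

2014-01-23

Natural term of CV-42426:
  Base: filing + 23 years → 6 August 2012.
  Examination Delay Credit: +535 days → 23 January 2014.
Expiry of referenced patent CV-197687:
  Base: filing + 23 years → 11 February 2011.
  Marketing Approval Extension: 1487 days (within the 1692-day cap) → +1487 days → 9 March 2015.
  Examination Delay Credit: +335 days → 7 February 2016.
Terminal disclaimer: CV-42426 expires on the earlier of 23 January 2014 and 7 February 2016.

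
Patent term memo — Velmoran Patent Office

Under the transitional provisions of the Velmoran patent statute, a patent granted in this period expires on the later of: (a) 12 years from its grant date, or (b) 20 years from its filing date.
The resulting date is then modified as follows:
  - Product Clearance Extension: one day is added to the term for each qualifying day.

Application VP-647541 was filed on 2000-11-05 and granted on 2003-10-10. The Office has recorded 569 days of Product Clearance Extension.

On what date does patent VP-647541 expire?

(a) grant + 12 years → 10 October 2015.
(b) filing + 20 years → 5 November 2020.
Later of the two: 5 November 2020.
Product Clearance Extension: +569 days → 28 May 2022.

2022-05-28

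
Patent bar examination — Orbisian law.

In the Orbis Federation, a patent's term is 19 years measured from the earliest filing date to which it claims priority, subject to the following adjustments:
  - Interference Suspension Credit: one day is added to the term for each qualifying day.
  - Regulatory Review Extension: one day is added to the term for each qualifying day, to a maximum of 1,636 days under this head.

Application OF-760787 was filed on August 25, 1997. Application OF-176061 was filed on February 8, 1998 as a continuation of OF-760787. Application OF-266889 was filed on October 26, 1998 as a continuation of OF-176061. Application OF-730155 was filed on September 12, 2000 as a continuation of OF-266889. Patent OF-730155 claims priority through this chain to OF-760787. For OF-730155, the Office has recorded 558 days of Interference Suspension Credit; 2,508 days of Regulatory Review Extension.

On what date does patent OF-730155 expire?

August 28, 2022

Earliest priority filing: 25 August 1997.
Base term: 25 August 1997 + 19 years → 25 August 2016.
Interference Suspension Credit: +558 days → 6 March 2018.
Regulatory Review Extension: 2508 days claimed exceeds the 1636-day cap, so +1636 days → 28 August 2022.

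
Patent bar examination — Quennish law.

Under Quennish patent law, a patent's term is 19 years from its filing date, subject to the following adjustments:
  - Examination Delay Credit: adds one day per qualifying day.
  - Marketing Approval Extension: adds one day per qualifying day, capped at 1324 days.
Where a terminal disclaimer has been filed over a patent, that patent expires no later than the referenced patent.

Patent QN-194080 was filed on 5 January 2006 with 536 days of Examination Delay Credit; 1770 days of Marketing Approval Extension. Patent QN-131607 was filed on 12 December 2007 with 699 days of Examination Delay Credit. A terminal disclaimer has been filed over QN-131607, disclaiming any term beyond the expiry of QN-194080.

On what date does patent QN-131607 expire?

November 10, 2028

Natural term of QN-131607:
  Base: filing + 19 years → 12 December 2026.
  Examination Delay Credit: +699 days → 10 November 2028.
Expiry of referenced patent QN-194080:
  Base: filing + 19 years → 5 January 2025.
  Examination Delay Credit: +536 days → 25 June 2026.
  Marketing Approval Extension: 1770 days claimed exceeds the 1324-day cap, so +1324 days → 8 February 2030.
Terminal disclaimer: QN-131607 expires on the earlier of 10 November 2028 and 8 February 2030.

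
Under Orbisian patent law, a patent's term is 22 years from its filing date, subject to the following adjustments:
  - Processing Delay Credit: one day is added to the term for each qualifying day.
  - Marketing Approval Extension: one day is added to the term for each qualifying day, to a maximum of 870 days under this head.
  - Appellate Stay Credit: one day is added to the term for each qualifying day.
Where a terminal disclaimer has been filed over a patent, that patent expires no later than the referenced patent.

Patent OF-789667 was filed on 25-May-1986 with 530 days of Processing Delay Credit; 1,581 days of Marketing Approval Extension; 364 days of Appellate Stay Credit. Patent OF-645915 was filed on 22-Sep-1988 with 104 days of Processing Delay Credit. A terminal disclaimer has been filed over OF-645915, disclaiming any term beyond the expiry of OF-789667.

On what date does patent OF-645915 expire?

Natural term of OF-645915:
  Base: filing + 22 years → 22 September 2010.
  Processing Delay Credit: +104 days → 4 January 2011.
Expiry of referenced patent OF-789667:
  Base: filing + 22 years → 25 May 2008.
  Processing Delay Credit: +530 days → 6 November 2009.
  Marketing Approval Extension: 1581 days claimed exceeds the 870-day cap, so +870 days → 25 March 2012.
  Appellate Stay Credit: +364 days → 24 March 2013.
Terminal disclaimer: OF-645915 expires on the earlier of 4 January 2011 and 24 March 2013.

January 4, 2011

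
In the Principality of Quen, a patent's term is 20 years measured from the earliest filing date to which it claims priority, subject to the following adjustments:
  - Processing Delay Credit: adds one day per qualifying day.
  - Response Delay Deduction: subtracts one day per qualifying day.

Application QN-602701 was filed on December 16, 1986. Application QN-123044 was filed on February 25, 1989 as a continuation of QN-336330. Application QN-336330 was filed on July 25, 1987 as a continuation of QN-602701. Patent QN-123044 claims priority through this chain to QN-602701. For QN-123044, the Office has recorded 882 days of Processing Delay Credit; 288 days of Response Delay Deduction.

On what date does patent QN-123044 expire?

Earliest priority filing: 16 December 1986.
Base term: 16 December 1986 + 20 years → 16 December 2006.
Processing Delay Credit: +882 days → 16 May 2009.
Response Delay Deduction: −288 days → 1 August 2008.

August 1, 2008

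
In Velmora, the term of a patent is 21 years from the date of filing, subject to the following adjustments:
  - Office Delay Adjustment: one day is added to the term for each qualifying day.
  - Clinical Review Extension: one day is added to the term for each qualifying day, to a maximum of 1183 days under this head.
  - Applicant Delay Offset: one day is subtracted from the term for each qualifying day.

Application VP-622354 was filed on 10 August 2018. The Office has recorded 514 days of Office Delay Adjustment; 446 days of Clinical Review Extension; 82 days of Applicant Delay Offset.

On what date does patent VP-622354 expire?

Base term: filing date + 21 years → 10 August 2039.
Office Delay Adjustment: +514 days → 5 January 2041.
Clinical Review Extension: 446 days (within the 1183-day cap) → +446 days → 27 March 2042.
Applicant Delay Offset: −82 days → 4 January 2042.

January 4, 2042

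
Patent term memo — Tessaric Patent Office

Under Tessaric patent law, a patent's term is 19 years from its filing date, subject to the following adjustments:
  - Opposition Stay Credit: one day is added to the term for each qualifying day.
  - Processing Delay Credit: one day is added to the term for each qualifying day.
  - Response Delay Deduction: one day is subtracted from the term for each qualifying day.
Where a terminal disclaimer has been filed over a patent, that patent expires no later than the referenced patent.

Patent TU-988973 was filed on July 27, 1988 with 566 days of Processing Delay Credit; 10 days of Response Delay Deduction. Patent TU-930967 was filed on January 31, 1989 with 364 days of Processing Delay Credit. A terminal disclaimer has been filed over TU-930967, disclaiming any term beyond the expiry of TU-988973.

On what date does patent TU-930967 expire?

Natural term of TU-930967:
  Base: filing + 19 years → 31 January 2008.
  Processing Delay Credit: +364 days → 29 January 2009.
Expiry of referenced patent TU-988973:
  Base: filing + 19 years → 27 July 2007.
  Processing Delay Credit: +566 days → 12 February 2009.
  Response Delay Deduction: −10 days → 2 February 2009.
Terminal disclaimer: TU-930967 expires on the earlier of 29 January 2009 and 2 February 2009.

January 29, 2009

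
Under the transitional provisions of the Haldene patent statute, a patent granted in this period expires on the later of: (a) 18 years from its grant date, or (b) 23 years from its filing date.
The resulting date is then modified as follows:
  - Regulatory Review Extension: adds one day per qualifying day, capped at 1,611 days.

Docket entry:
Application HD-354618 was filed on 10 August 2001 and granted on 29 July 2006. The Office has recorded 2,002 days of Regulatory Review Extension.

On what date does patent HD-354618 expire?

2029-01-07

(a) grant + 18 years → 29 July 2024.
(b) filing + 23 years → 10 August 2024.
Later of the two: 10 August 2024.
Regulatory Review Extension: 2002 days claimed exceeds the 1611-day cap, so +1611 days → 7 January 2029.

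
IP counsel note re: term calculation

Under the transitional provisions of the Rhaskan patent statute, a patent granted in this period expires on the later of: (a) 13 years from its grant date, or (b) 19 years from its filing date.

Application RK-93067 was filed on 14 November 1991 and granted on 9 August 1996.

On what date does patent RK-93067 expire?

(a) grant + 13 years → 9 August 2009.
(b) filing + 19 years → 14 November 2010.
Later of the two: 14 November 2010.

2010-11-14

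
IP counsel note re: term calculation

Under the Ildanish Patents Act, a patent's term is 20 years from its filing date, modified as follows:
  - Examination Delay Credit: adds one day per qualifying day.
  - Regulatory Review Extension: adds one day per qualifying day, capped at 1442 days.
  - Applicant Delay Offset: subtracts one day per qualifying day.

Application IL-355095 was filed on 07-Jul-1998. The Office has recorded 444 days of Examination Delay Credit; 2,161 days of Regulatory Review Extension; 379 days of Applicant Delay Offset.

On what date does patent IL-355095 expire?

August 22, 2022

Base term: filing date + 20 years → 7 July 2018.
Examination Delay Credit: +444 days → 24 September 2019.
Regulatory Review Extension: 2161 days claimed exceeds the 1442-day cap, so +1442 days → 5 September 2023.
Applicant Delay Offset: −379 days → 22 August 2022.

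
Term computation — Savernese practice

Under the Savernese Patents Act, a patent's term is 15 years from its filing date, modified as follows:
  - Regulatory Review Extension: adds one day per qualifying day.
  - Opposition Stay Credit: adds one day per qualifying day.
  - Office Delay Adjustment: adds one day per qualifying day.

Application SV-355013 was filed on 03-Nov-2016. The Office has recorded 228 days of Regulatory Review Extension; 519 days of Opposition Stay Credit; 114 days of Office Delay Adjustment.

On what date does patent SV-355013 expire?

Base term: filing date + 15 years → 3 November 2031.
Regulatory Review Extension: +228 days → 18 June 2032.
Opposition Stay Credit: +519 days → 19 November 2033.
Office Delay Adjustment: +114 days → 13 March 2034.

2034-03-13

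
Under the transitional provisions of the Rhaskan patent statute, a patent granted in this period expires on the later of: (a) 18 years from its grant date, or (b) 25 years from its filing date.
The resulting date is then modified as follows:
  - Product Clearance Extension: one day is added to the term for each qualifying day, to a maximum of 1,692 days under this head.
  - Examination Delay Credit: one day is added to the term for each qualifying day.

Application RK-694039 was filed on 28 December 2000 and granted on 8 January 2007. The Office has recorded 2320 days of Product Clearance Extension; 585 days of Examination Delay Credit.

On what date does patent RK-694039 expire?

2032-03-23

(a) grant + 18 years → 8 January 2025.
(b) filing + 25 years → 28 December 2025.
Later of the two: 28 December 2025.
Product Clearance Extension: 2320 days claimed exceeds the 1692-day cap, so +1692 days → 16 August 2030.
Examination Delay Credit: +585 days → 23 March 2032.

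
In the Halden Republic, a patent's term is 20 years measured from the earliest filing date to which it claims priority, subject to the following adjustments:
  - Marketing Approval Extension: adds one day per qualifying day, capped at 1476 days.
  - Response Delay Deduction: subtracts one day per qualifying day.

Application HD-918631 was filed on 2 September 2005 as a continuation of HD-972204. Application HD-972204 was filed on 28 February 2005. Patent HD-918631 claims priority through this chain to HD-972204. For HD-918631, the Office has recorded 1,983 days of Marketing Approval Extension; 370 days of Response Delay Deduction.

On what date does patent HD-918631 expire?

Earliest priority filing: 28 February 2005.
Base term: 28 February 2005 + 20 years → 28 February 2025.
Marketing Approval Extension: 1983 days claimed exceeds the 1476-day cap, so +1476 days → 15 March 2029.
Response Delay Deduction: −370 days → 10 March 2028.

March 10, 2028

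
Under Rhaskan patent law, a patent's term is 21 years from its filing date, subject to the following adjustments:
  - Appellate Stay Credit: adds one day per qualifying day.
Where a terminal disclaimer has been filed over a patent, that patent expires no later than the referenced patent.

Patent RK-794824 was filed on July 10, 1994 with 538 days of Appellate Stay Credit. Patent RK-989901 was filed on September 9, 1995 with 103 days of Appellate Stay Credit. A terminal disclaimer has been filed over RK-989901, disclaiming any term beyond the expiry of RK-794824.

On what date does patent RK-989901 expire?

Natural term of RK-989901:
  Base: filing + 21 years → 9 September 2016.
  Appellate Stay Credit: +103 days → 21 December 2016.
Expiry of referenced patent RK-794824:
  Base: filing + 21 years → 10 July 2015.
  Appellate Stay Credit: +538 days → 29 December 2016.
Terminal disclaimer: RK-989901 expires on the earlier of 21 December 2016 and 29 December 2016.

2016-12-21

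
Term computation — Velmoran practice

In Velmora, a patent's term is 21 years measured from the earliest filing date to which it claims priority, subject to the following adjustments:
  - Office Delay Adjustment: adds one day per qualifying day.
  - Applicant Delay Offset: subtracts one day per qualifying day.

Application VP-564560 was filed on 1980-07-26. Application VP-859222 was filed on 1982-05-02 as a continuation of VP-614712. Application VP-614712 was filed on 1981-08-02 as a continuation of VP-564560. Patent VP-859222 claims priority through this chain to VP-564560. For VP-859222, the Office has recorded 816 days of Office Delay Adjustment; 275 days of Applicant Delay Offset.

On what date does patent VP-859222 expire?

Earliest priority filing: 26 July 1980.
Base term: 26 July 1980 + 21 years → 26 July 2001.
Office Delay Adjustment: +816 days → 20 October 2003.
Applicant Delay Offset: −275 days → 18 January 2003.

January 18, 2003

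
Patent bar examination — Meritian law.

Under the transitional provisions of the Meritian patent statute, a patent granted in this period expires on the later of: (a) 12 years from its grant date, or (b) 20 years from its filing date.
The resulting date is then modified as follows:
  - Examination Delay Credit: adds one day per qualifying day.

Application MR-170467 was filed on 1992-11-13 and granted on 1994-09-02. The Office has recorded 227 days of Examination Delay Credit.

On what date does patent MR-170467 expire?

(a) grant + 12 years → 2 September 2006.
(b) filing + 20 years → 13 November 2012.
Later of the two: 13 November 2012.
Examination Delay Credit: +227 days → 28 June 2013.

June 28, 2013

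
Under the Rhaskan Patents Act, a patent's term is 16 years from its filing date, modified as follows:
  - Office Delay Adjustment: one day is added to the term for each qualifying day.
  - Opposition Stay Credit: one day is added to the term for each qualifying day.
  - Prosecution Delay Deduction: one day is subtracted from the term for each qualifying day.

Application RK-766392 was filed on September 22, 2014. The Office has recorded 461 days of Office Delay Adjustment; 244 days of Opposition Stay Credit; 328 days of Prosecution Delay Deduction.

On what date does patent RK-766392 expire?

October 4, 2031

Base term: filing date + 16 years → 22 September 2030.
Office Delay Adjustment: +461 days → 27 December 2031.
Opposition Stay Credit: +244 days → 27 August 2032.
Prosecution Delay Deduction: −328 days → 4 October 2031.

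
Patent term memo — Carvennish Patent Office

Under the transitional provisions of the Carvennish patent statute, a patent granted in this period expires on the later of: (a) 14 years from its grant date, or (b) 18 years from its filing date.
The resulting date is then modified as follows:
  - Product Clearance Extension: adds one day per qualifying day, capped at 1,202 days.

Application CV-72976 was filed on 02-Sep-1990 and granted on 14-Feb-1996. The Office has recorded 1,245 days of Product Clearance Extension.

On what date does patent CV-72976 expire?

(a) grant + 14 years → 14 February 2010.
(b) filing + 18 years → 2 September 2008.
Later of the two: 14 February 2010.
Product Clearance Extension: 1245 days claimed exceeds the 1202-day cap, so +1202 days → 31 May 2013.

2013-05-31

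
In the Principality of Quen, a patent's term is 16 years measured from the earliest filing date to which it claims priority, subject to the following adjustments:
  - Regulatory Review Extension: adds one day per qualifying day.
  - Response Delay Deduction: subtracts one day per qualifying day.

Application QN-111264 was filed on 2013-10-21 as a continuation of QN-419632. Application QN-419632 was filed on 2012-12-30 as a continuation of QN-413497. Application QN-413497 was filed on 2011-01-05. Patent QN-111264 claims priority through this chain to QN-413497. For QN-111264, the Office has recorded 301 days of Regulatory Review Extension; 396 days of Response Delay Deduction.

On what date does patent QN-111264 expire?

Earliest priority filing: 5 January 2011.
Base term: 5 January 2011 + 16 years → 5 January 2027.
Regulatory Review Extension: +301 days → 2 November 2027.
Response Delay Deduction: −396 days → 2 October 2026.

2026-10-02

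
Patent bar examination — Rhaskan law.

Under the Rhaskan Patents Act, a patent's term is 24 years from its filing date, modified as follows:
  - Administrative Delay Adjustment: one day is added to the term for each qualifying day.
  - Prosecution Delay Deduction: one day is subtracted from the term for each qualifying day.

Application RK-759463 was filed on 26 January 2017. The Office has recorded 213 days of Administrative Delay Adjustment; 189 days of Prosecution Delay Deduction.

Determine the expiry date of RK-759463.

February 19, 2041

Base term: filing date + 24 years → 26 January 2041.
Administrative Delay Adjustment: +213 days → 27 August 2041.
Prosecution Delay Deduction: −189 days → 19 February 2041.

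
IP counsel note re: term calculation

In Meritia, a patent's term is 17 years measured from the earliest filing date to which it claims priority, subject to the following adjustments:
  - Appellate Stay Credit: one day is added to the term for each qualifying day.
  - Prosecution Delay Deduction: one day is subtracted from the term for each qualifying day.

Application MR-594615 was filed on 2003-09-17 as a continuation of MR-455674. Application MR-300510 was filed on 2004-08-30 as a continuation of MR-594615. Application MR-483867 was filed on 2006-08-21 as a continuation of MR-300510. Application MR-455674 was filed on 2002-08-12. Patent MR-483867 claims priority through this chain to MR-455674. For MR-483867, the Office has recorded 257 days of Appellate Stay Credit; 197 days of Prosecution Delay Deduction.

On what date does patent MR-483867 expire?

2019-10-11

Earliest priority filing: 12 August 2002.
Base term: 12 August 2002 + 17 years → 12 August 2019.
Appellate Stay Credit: +257 days → 25 April 2020.
Prosecution Delay Deduction: −197 days → 11 October 2019.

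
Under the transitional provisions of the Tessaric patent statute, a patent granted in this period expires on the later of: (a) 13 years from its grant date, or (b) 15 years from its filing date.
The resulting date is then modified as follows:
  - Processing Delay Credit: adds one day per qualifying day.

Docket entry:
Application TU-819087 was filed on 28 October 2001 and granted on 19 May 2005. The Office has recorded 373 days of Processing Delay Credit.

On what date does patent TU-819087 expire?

(a) grant + 13 years → 19 May 2018.
(b) filing + 15 years → 28 October 2016.
Later of the two: 19 May 2018.
Processing Delay Credit: +373 days → 27 May 2019.

May 27, 2019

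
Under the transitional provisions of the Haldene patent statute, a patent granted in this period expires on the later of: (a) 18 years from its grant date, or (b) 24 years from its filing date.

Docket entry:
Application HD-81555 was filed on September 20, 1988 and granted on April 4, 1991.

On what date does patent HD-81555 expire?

(a) grant + 18 years → 4 April 2009.
(b) filing + 24 years → 20 September 2012.
Later of the two: 20 September 2012.

2012-09-20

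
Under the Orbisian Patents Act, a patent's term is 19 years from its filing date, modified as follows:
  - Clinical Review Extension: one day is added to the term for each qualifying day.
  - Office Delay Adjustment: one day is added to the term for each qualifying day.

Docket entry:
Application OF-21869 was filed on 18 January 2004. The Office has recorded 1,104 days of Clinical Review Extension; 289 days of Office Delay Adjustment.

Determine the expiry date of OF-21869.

Base term: filing date + 19 years → 18 January 2023.
Clinical Review Extension: +1104 days → 26 January 2026.
Office Delay Adjustment: +289 days → 11 November 2026.

November 11, 2026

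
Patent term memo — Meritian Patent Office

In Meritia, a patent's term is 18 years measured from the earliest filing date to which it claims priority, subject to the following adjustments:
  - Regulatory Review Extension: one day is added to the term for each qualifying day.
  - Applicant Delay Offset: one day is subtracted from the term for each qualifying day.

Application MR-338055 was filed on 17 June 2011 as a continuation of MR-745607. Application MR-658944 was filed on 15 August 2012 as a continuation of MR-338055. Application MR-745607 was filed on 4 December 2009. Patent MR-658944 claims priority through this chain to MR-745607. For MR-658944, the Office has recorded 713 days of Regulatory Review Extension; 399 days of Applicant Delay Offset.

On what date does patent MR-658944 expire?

2028-10-13

Earliest priority filing: 4 December 2009.
Base term: 4 December 2009 + 18 years → 4 December 2027.
Regulatory Review Extension: +713 days → 16 November 2029.
Applicant Delay Offset: −399 days → 13 October 2028.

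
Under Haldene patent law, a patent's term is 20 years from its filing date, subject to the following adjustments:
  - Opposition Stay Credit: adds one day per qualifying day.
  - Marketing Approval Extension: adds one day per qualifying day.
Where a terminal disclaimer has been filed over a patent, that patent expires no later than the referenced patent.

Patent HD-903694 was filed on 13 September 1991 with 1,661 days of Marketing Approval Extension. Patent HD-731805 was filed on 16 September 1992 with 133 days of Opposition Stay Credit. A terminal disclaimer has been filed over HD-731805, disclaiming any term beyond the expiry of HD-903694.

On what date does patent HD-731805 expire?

2013-01-27

Natural term of HD-731805:
  Base: filing + 20 years → 16 September 2012.
  Opposition Stay Credit: +133 days → 27 January 2013.
Expiry of referenced patent HD-903694:
  Base: filing + 20 years → 13 September 2011.
  Marketing Approval Extension: +1661 days → 31 March 2016.
Terminal disclaimer: HD-731805 expires on the earlier of 27 January 2013 and 31 March 2016.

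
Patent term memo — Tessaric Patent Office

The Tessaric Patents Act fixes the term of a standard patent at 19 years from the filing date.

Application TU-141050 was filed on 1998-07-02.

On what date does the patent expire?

July 2, 2017

Filing date + 19 years → 2 July 2017.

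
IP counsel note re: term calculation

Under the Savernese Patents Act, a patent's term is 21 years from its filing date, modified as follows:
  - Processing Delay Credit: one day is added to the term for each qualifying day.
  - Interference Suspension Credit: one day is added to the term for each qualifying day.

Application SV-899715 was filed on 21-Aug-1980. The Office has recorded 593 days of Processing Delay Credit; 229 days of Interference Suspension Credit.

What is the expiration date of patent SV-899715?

November 21, 2003

Base term: filing date + 21 years → 21 August 2001.
Processing Delay Credit: +593 days → 6 April 2003.
Interference Suspension Credit: +229 days → 21 November 2003.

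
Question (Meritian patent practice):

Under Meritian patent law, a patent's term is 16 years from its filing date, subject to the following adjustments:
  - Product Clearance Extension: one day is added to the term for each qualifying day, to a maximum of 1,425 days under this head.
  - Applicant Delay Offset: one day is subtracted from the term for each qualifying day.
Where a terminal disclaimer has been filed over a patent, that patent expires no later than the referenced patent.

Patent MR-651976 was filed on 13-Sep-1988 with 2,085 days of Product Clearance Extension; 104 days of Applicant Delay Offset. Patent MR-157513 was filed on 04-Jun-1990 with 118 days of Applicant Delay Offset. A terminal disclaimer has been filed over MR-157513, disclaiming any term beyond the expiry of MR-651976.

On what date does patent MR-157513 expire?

2006-02-06

Natural term of MR-157513:
  Base: filing + 16 years → 4 June 2006.
  Applicant Delay Offset: −118 days → 6 February 2006.
Expiry of referenced patent MR-651976:
  Base: filing + 16 years → 13 September 2004.
  Product Clearance Extension: 2085 days claimed exceeds the 1425-day cap, so +1425 days → 8 August 2008.
  Applicant Delay Offset: −104 days → 26 April 2008.
Terminal disclaimer: MR-157513 expires on the earlier of 6 February 2006 and 26 April 2008.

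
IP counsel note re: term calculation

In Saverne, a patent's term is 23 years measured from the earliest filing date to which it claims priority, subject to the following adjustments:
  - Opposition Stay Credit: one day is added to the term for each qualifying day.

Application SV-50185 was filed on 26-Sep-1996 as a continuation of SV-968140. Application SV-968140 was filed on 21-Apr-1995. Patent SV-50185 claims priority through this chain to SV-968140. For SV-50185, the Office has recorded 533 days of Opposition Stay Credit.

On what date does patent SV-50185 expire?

2019-10-06

Earliest priority filing: 21 April 1995.
Base term: 21 April 1995 + 23 years → 21 April 2018.
Opposition Stay Credit: +533 days → 6 October 2019.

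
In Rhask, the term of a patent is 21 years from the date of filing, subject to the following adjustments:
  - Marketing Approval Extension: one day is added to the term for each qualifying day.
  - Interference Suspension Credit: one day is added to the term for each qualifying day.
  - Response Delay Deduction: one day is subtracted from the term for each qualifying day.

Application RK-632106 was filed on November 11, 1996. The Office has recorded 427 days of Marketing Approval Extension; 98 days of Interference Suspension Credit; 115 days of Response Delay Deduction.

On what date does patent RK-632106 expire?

Base term: filing date + 21 years → 11 November 2017.
Marketing Approval Extension: +427 days → 12 January 2019.
Interference Suspension Credit: +98 days → 20 April 2019.
Response Delay Deduction: −115 days → 26 December 2018.

December 26, 2018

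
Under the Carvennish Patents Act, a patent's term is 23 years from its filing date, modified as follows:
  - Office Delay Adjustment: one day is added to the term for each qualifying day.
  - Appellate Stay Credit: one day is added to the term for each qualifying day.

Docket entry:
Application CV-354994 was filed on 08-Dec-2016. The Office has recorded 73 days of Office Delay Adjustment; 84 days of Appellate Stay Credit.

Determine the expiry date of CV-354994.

Base term: filing date + 23 years → 8 December 2039.
Office Delay Adjustment: +73 days → 19 February 2040.
Appellate Stay Credit: +84 days → 13 May 2040.

2040-05-13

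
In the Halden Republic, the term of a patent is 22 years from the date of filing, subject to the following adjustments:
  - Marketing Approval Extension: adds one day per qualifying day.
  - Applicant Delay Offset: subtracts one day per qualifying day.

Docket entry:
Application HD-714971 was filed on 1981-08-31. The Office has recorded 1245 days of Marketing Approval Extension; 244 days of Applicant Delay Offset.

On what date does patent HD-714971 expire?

Base term: filing date + 22 years → 31 August 2003.
Marketing Approval Extension: +1245 days → 27 January 2007.
Applicant Delay Offset: −244 days → 28 May 2006.

May 28, 2006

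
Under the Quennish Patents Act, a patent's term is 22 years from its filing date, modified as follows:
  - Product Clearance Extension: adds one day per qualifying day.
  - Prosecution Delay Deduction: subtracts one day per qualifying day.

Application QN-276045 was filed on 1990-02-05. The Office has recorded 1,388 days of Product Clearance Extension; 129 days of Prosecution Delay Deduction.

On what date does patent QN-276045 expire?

Base term: filing date + 22 years → 5 February 2012.
Product Clearance Extension: +1388 days → 24 November 2015.
Prosecution Delay Deduction: −129 days → 18 July 2015.

2015-07-18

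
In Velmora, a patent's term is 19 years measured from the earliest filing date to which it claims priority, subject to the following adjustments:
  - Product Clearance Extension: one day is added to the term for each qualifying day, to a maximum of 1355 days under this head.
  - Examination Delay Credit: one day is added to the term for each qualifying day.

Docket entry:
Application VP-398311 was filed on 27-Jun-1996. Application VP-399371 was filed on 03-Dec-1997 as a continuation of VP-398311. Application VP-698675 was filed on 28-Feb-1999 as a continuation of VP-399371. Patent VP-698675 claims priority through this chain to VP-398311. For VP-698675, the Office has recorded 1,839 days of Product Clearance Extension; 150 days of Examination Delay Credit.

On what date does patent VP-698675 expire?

Earliest priority filing: 27 June 1996.
Base term: 27 June 1996 + 19 years → 27 June 2015.
Product Clearance Extension: 1839 days claimed exceeds the 1355-day cap, so +1355 days → 13 March 2019.
Examination Delay Credit: +150 days → 10 August 2019.

2019-08-10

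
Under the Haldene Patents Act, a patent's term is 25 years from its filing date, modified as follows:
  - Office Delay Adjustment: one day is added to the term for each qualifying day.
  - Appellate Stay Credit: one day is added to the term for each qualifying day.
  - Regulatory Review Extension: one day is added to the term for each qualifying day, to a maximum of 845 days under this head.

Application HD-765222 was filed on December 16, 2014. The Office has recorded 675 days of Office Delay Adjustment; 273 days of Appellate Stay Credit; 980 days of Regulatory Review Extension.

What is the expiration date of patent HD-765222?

Base term: filing date + 25 years → 16 December 2039.
Office Delay Adjustment: +675 days → 21 October 2041.
Appellate Stay Credit: +273 days → 21 July 2042.
Regulatory Review Extension: 980 days claimed exceeds the 845-day cap, so +845 days → 12 November 2044.

2044-11-12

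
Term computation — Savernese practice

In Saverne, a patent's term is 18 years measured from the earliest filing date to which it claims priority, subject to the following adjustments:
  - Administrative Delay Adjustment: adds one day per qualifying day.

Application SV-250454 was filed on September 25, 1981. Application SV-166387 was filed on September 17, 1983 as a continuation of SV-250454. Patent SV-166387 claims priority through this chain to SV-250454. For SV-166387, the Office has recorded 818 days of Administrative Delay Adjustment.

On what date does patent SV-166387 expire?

December 21, 2001

Earliest priority filing: 25 September 1981.
Base term: 25 September 1981 + 18 years → 25 September 1999.
Administrative Delay Adjustment: +818 days → 21 December 2001.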